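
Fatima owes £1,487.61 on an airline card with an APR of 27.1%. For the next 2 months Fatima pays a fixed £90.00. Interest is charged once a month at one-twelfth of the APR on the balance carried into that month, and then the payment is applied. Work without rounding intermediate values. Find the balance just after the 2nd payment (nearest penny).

£1,373.53

Monthly rate r = 27.1%/12 = 2.25833% = 0.0225833.
Each month: B ← B·(1+r) − £90.00.
Month 1: interest £33.60; balance after payment £1,431.21.
Month 2: interest £32.32; balance after payment £1,373.53.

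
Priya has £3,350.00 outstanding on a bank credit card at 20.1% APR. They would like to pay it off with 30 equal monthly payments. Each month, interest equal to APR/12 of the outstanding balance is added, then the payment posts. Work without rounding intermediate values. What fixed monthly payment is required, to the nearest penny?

Monthly rate r = 20.1%/12 = 1.675% = 0.01675.
Level-payment amortization: P = B₀·r / (1 − (1+r)^(−n)) = 3350.00·0.01675 / (1 − 1.01675^(−30)).
Denominator 1 − (1+r)^(−30) = 0.392460432.
P = 56.1125 / 0.392460432 ≈ 142.98.

£142.98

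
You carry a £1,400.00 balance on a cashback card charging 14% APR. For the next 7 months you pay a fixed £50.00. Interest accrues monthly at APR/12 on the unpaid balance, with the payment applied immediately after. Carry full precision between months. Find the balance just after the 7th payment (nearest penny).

£1,155.92

Monthly rate r = 14%/12 = 1.16667% = 0.0116667.
Each month: B ← B·(1+r) − £50.00.
Month 1: interest £16.33; balance after payment £1,366.33.
Month 2: interest £15.94; balance after payment £1,332.27.
Month 3: interest £15.54; balance after payment £1,297.82.
Month 4: interest £15.14; balance after payment £1,262.96.
Month 5: interest £14.73; balance after payment £1,227.69.
Month 6: interest £14.32; balance after payment £1,192.02.
Month 7: interest £13.91; balance after payment £1,155.92.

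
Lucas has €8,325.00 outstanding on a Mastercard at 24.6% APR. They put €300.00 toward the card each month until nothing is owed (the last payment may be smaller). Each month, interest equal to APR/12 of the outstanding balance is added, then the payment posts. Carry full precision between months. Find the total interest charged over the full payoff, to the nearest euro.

€4,114

Monthly rate r = 24.6%/12 = 2.05% = 0.0205.
Payoff takes n = ⌈−ln(1 − rB₀/P)/ln(1+r)⌉ = ⌈41.461⌉ = 42 payments; the last is €139.08.
Total paid = 41·€300.00 + €139.08 = €12,439.08.
Total interest = total paid − principal = €12,439.08 − €8,325.00 = €4,114.08.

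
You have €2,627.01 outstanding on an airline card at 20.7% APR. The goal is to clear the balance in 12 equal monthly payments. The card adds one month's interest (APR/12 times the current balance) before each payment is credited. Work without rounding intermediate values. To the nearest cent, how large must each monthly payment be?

Monthly rate r = 20.7%/12 = 1.725% = 0.01725.
Level-payment amortization: P = B₀·r / (1 − (1+r)^(−n)) = 2627.01·0.01725 / (1 − 1.01725^(−12)).
Denominator 1 − (1+r)^(−12) = 0.185544018.
P = 45.3159 / 0.185544018 ≈ 244.23.

€244.23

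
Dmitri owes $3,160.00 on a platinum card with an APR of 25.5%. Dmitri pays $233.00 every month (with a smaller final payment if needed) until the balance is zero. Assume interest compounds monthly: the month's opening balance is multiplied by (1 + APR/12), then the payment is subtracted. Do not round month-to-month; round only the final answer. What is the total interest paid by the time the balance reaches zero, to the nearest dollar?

$607

Monthly rate r = 25.5%/12 = 2.125% = 0.02125.
Payoff takes n = ⌈−ln(1 − rB₀/P)/ln(1+r)⌉ = ⌈16.167⌉ = 17 payments; the last is $39.31.
Total paid = 16·$233.00 + $39.31 = $3,767.31.
Total interest = total paid − principal = $3,767.31 − $3,160.00 = $607.31.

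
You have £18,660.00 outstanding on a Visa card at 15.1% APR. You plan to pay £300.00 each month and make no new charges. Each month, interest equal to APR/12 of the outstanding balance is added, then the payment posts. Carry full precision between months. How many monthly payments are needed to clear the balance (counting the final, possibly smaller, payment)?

123 months

Monthly rate r = 15.1%/12 = 1.25833% = 0.0125833.
Recurrence: B ← B·(1+r) − £300.00.
Month 1: interest £234.81; balance after payment £18,594.81.
Month 2: interest £233.98; balance after payment £18,528.79.
Closed form: n = −ln(1 − rB₀/P)/ln(1+r) = −ln(0.21732)/ln(1.01258) ≈ 122.065, so the balance reaches zero during payment 123.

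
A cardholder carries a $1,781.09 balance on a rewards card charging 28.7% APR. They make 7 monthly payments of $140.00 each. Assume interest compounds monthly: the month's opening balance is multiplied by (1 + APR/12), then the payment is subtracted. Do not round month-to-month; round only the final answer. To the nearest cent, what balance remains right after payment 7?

Monthly rate r = 28.7%/12 = 2.39167% = 0.0239167.
Each month: B ← B·(1+r) − $140.00.
Month 1: interest $42.60; balance after payment $1,683.69.
Month 2: interest $40.27; balance after payment $1,583.96.
Month 3: interest $37.88; balance after payment $1,481.84.
Month 4: interest $35.44; balance after payment $1,377.28.
Month 5: interest $32.94; balance after payment $1,270.22.
Month 6: interest $30.38; balance after payment $1,160.60.
Month 7: interest $27.76; balance after payment $1,048.36.

$1,048.36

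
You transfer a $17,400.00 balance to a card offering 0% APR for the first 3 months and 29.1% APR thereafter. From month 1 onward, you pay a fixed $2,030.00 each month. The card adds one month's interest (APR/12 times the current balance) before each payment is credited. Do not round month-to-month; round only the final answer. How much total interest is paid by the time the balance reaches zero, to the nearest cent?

Promo months 1–3 at r₀ = 0%/12 = 0; months 4+ at r₁ = 29.1%/12 = 0.02425.
After month 3 (no interest yet): B = $17,400.00 − 3·$2,030.00 = $11,310.00.
Then at r₁ with $2,030.00/mo: n₂ = −ln(1 − r₁·B/P)/ln(1+r₁) ≈ 6.06 → 7 more payments.
Total paid = 9·$2,030.00 + $118.74 = $18,388.74; interest = $18,388.74 − $17,400.00 = $988.74.

$988.74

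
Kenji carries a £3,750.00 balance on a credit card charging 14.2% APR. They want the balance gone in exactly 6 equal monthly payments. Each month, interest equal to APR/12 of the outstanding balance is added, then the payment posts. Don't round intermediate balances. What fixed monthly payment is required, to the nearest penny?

£651.14

Monthly rate r = 14.2%/12 = 1.18333% = 0.0118333.
Level-payment amortization: P = B₀·r / (1 − (1+r)^(−n)) = 3750.00·0.0118333 / (1 − 1.01183^(−6)).
Denominator 1 − (1+r)^(−6) = 0.0681497951.
P = 44.375 / 0.0681497951 ≈ 651.14.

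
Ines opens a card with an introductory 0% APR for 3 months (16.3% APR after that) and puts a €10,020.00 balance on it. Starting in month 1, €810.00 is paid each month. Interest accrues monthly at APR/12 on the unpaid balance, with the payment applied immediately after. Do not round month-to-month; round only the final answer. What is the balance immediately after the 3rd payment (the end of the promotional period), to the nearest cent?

€7,590.00

Promo months 1–3 at r₀ = 0%/12 = 0; months 4+ at r₁ = 16.3%/12 = 0.0135833.
After month 3 (no interest yet): B = €10,020.00 − 3·€810.00 = €7,590.00.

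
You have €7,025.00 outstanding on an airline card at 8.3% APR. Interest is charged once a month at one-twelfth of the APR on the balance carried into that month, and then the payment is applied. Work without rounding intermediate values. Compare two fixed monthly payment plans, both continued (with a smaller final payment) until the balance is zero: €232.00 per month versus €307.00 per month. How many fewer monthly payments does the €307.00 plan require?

10 fewer payments

Monthly rate r = 8.3%/12 = 0.691667% = 0.00691667.
At €232.00/mo: n = ⌈−ln(1 − rB₀/P)/ln(1+r)⌉ = 35 payments (last €22.08); total interest = total paid − €7,025.00 = €885.08.
At €307.00/mo: 25 payments (last €305.99); total interest €648.99.
Payments saved = 35 − 25 = 10.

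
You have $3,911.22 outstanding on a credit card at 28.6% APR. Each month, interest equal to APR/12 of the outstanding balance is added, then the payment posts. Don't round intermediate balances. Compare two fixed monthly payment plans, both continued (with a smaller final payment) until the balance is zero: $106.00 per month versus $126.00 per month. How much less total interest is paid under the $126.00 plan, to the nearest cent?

Monthly rate r = 28.6%/12 = 2.38333% = 0.0238333.
At $106.00/mo: n = ⌈−ln(1 − rB₀/P)/ln(1+r)⌉ = 90 payments (last $86.02); total interest = total paid − $3,911.22 = $5,608.80.
At $126.00/mo: 58 payments (last $20.64); total interest $3,291.42.
Interest saved = $5,608.80 − $3,291.42 = $2,317.38.

$2,317.38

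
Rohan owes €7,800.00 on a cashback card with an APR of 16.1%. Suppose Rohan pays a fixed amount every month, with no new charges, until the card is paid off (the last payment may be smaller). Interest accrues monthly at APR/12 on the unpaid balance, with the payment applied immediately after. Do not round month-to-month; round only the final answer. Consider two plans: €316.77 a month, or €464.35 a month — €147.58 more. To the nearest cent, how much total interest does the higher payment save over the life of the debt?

Monthly rate r = 16.1%/12 = 1.34167% = 0.0134167.
At €316.77/mo: n = ⌈−ln(1 − rB₀/P)/ln(1+r)⌉ = 31 payments (last €28.70); total interest = total paid − €7,800.00 = €1,731.80.
At €464.35/mo: 20 payments (last €75.21); total interest €1,097.86.
Interest saved = €1,731.80 − €1,097.86 = €633.94.

€633.94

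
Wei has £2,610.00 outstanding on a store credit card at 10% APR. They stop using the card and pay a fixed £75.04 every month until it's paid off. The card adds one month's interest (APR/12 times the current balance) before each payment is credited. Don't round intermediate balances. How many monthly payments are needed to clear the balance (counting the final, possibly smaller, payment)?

Monthly rate r = 10%/12 = 0.833333% = 0.00833333.
Recurrence: B ← B·(1+r) − £75.04.
Month 1: interest £21.75; balance after payment £2,556.71.
Month 2: interest £21.31; balance after payment £2,502.98.
Closed form: n = −ln(1 − rB₀/P)/ln(1+r) = −ln(0.71015)/ln(1.00833) ≈ 41.244, so the balance reaches zero during payment 42.

42 payments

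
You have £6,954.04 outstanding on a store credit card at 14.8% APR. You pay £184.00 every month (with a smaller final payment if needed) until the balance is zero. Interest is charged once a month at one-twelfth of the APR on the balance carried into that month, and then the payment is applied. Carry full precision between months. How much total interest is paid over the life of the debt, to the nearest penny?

£2,466.70

Monthly rate r = 14.8%/12 = 1.23333% = 0.0123333.
Payoff takes n = ⌈−ln(1 − rB₀/P)/ln(1+r)⌉ = ⌈51.199⌉ = 52 payments; the last is £36.74.
Total paid = 51·£184.00 + £36.74 = £9,420.74.
Total interest = total paid − principal = £9,420.74 − £6,954.04 = £2,466.70.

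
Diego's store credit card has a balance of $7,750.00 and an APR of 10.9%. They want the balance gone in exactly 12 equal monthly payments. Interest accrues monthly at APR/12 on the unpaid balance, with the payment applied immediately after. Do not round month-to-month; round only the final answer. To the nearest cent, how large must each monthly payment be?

Monthly rate r = 10.9%/12 = 0.908333% = 0.00908333.
Level-payment amortization: P = B₀·r / (1 − (1+r)^(−n)) = 7750.00·0.00908333 / (1 − 1.00908^(−12)).
Denominator 1 − (1+r)^(−12) = 0.102828225.
P = 70.3958 / 0.102828225 ≈ 684.60.

$684.60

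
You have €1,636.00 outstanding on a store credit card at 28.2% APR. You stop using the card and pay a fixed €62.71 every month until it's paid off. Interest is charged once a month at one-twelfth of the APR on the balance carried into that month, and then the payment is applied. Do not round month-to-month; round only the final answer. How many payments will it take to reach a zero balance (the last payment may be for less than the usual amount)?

41 months

Monthly rate r = 28.2%/12 = 2.35% = 0.0235.
Recurrence: B ← B·(1+r) − €62.71.
Month 1: interest €38.45; balance after payment €1,611.74.
Month 2: interest €37.88; balance after payment €1,586.90.
Closed form: n = −ln(1 − rB₀/P)/ln(1+r) = −ln(0.38692)/ln(1.0235) ≈ 40.878, so the balance reaches zero during payment 41.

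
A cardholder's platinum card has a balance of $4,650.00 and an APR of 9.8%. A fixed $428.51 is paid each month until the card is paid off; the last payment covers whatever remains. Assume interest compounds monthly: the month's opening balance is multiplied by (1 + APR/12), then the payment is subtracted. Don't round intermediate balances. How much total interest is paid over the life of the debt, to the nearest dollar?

Monthly rate r = 9.8%/12 = 0.816667% = 0.00816667.
Payoff takes n = ⌈−ln(1 − rB₀/P)/ln(1+r)⌉ = ⌈11.409⌉ = 12 payments; the last is $175.75.
Total paid = 11·$428.51 + $175.75 = $4,889.36.
Total interest = total paid − principal = $4,889.36 − $4,650.00 = $239.36.

$239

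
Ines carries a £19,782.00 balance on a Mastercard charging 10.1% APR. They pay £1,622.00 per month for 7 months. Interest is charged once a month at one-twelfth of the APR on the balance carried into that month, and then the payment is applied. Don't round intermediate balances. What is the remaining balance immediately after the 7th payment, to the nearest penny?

£9,332.59

Monthly rate r = 10.1%/12 = 0.841667% = 0.00841667.
Each month: B ← B·(1+r) − £1,622.00.
Month 1: interest £166.50; balance after payment £18,326.50.
Month 2: interest £154.25; balance after payment £16,858.75.
Month 3: interest £141.89; balance after payment £15,378.64.
Month 4: interest £129.44; balance after payment £13,886.08.
Month 5: interest £116.87; balance after payment £12,380.95.
Month 6: interest £104.21; balance after payment £10,863.16.
Month 7: interest £91.43; balance after payment £9,332.59.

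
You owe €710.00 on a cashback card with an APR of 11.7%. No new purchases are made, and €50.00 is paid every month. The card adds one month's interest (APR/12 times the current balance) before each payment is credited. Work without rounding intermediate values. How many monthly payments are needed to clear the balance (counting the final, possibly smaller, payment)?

Monthly rate r = 11.7%/12 = 0.975% = 0.00975.
Recurrence: B ← B·(1+r) − €50.00.
Month 1: interest €6.92; balance after payment €666.92.
Month 2: interest €6.50; balance after payment €623.42.
Closed form: n = −ln(1 − rB₀/P)/ln(1+r) = −ln(0.86155)/ln(1.00975) ≈ 15.359, so the balance reaches zero during payment 16.

16 payments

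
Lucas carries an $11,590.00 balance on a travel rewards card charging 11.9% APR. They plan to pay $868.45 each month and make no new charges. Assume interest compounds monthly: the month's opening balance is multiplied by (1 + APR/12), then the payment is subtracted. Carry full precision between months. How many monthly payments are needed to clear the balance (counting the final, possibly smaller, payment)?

Monthly rate r = 11.9%/12 = 0.991667% = 0.00991667.
Recurrence: B ← B·(1+r) − $868.45.
Month 1: interest $114.93; balance after payment $10,836.48.
Month 2: interest $107.46; balance after payment $10,075.50.
Closed form: n = −ln(1 − rB₀/P)/ln(1+r) = −ln(0.86766)/ln(1.00992) ≈ 14.386, so the balance reaches zero during payment 15.

15 payments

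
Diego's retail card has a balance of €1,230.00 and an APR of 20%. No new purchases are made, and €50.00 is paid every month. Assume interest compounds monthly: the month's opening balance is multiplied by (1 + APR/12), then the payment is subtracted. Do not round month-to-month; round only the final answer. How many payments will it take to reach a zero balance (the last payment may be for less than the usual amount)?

Monthly rate r = 20%/12 = 1.66667% = 0.0166667.
Recurrence: B ← B·(1+r) − €50.00.
Month 1: interest €20.50; balance after payment €1,200.50.
Month 2: interest €20.01; balance after payment €1,170.51.
Closed form: n = −ln(1 − rB₀/P)/ln(1+r) = −ln(0.59)/ln(1.01667) ≈ 31.921, so the balance reaches zero during payment 32.

32 months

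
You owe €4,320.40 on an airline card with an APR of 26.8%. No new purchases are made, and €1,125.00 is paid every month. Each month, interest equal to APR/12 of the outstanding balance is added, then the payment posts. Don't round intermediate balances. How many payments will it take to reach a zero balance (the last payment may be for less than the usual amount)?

Monthly rate r = 26.8%/12 = 2.23333% = 0.0223333.
Recurrence: B ← B·(1+r) − €1,125.00.
Month 1: interest €96.49; balance after payment €3,291.89.
Month 2: interest €73.52; balance after payment €2,240.41.
Month 3: interest €50.04; balance after payment €1,165.44.
Month 4: interest €26.03; balance after payment €66.47.
Month 5: interest €1.48; balance after payment €0.00.

5 payments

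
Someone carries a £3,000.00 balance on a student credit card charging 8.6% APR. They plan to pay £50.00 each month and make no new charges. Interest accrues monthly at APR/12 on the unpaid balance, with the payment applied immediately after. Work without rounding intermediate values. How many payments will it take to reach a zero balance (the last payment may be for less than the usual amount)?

79 months

Monthly rate r = 8.6%/12 = 0.716667% = 0.00716667.
Recurrence: B ← B·(1+r) − £50.00.
Month 1: interest £21.50; balance after payment £2,971.50.
Month 2: interest £21.30; balance after payment £2,942.80.
Closed form: n = −ln(1 − rB₀/P)/ln(1+r) = −ln(0.57)/ln(1.00717) ≈ 78.716, so the balance reaches zero during payment 79.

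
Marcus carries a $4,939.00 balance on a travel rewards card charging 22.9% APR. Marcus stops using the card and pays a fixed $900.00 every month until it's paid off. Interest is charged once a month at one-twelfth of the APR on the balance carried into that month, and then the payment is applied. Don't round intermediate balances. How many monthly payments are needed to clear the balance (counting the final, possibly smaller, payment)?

Monthly rate r = 22.9%/12 = 1.90833% = 0.0190833.
Recurrence: B ← B·(1+r) − $900.00.
Month 1: interest $94.25; balance after payment $4,133.25.
Month 2: interest $78.88; balance after payment $3,312.13.
Month 3: interest $63.21; balance after payment $2,475.34.
Month 4: interest $47.24; balance after payment $1,622.57.
Month 5: interest $30.96; balance after payment $753.54.
Month 6: interest $14.38; balance after payment $0.00.

6 payments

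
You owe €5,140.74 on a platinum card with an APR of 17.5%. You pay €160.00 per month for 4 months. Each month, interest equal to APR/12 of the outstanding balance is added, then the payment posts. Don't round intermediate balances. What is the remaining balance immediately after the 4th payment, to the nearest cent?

Monthly rate r = 17.5%/12 = 1.45833% = 0.0145833.
Each month: B ← B·(1+r) − €160.00.
Month 1: interest €74.97; balance after payment €5,055.71.
Month 2: interest €73.73; balance after payment €4,969.44.
Month 3: interest €72.47; balance after payment €4,881.91.
Month 4: interest €71.19; balance after payment €4,793.10.

€4,793.10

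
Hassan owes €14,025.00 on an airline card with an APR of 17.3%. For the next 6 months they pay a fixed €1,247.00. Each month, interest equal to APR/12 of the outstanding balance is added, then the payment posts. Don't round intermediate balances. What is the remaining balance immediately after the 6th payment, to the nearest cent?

€7,525.83

Monthly rate r = 17.3%/12 = 1.44167% = 0.0144167.
Each month: B ← B·(1+r) − €1,247.00.
Month 1: interest €202.19; balance after payment €12,980.19.
Month 2: interest €187.13; balance after payment €11,920.32.
Month 3: interest €171.85; balance after payment €10,845.18.
Month 4: interest €156.35; balance after payment €9,754.53.
Month 5: interest €140.63; balance after payment €8,648.16.
Month 6: interest €124.68; balance after payment €7,525.83.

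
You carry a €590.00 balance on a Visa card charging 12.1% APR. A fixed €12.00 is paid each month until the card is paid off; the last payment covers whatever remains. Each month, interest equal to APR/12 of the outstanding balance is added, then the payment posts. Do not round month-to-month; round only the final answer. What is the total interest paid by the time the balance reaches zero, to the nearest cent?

Monthly rate r = 12.1%/12 = 1.00833% = 0.0100833.
Payoff takes n = ⌈−ln(1 − rB₀/P)/ln(1+r)⌉ = ⌈68.247⌉ = 69 payments; the last is €2.97.
Total paid = 68·€12.00 + €2.97 = €818.97.
Total interest = total paid − principal = €818.97 − €590.00 = €228.97.

€228.97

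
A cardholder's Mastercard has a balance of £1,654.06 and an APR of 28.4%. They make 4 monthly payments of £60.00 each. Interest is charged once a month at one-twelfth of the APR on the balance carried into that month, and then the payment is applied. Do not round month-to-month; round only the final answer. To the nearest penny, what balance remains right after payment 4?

£1,567.64

Monthly rate r = 28.4%/12 = 2.36667% = 0.0236667.
Each month: B ← B·(1+r) − £60.00.
Month 1: interest £39.15; balance after payment £1,633.21.
Month 2: interest £38.65; balance after payment £1,611.86.
Month 3: interest £38.15; balance after payment £1,590.01.
Month 4: interest £37.63; balance after payment £1,567.64.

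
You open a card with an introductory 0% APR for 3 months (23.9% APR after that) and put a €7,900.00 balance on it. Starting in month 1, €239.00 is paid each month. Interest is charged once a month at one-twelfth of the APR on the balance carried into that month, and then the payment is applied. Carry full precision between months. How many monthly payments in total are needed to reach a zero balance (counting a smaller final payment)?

Promo months 1–3 at r₀ = 0%/12 = 0; months 4+ at r₁ = 23.9%/12 = 0.0199167.
After month 3 (no interest yet): B = €7,900.00 − 3·€239.00 = €7,183.00.
Then at r₁ with €239.00/mo: n₂ = −ln(1 − r₁·B/P)/ln(1+r₁) ≈ 46.28 → 47 more payments.

50 payments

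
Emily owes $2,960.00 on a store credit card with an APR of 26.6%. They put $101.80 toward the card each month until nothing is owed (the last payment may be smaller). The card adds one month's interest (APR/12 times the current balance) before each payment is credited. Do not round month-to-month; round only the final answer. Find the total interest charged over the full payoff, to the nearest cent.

Monthly rate r = 26.6%/12 = 2.21667% = 0.0221667.
Payoff takes n = ⌈−ln(1 − rB₀/P)/ln(1+r)⌉ = ⌈47.176⌉ = 48 payments; the last is $18.11.
Total paid = 47·$101.80 + $18.11 = $4,802.71.
Total interest = total paid − principal = $4,802.71 − $2,960.00 = $1,842.71.

$1,842.71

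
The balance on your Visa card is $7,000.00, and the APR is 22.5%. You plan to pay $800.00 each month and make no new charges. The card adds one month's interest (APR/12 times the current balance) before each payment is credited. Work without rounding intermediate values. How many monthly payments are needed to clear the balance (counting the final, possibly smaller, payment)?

10 payments

Monthly rate r = 22.5%/12 = 1.875% = 0.01875.
Recurrence: B ← B·(1+r) − $800.00.
Month 1: interest $131.25; balance after payment $6,331.25.
Month 2: interest $118.71; balance after payment $5,649.96.
Closed form: n = −ln(1 − rB₀/P)/ln(1+r) = −ln(0.83594)/ln(1.01875) ≈ 9.647, so the balance reaches zero during payment 10.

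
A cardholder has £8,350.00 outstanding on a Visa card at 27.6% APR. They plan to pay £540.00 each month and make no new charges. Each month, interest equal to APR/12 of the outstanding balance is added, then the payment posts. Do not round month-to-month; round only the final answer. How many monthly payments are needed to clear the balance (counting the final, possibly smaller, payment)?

20 payments

Monthly rate r = 27.6%/12 = 2.3% = 0.023.
Recurrence: B ← B·(1+r) − £540.00.
Month 1: interest £192.05; balance after payment £8,002.05.
Month 2: interest £184.05; balance after payment £7,646.10.
Closed form: n = −ln(1 − rB₀/P)/ln(1+r) = −ln(0.64435)/ln(1.023) ≈ 19.328, so the balance reaches zero during payment 20.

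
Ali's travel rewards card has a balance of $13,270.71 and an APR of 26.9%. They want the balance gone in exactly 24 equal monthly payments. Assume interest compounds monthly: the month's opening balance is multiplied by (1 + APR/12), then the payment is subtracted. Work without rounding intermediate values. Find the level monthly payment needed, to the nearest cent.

Monthly rate r = 26.9%/12 = 2.24167% = 0.0224167.
Level-payment amortization: P = B₀·r / (1 − (1+r)^(−n)) = 13270.71·0.0224167 / (1 − 1.02242^(−24)).
Denominator 1 − (1+r)^(−24) = 0.412605454.
P = 297.485 / 0.412605454 ≈ 720.99.

$720.99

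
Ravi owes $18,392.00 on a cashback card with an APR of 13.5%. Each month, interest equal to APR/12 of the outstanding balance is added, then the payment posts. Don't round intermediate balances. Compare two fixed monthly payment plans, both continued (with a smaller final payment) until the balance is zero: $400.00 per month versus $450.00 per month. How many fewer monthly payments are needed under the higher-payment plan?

10 fewer payments

Monthly rate r = 13.5%/12 = 1.125% = 0.01125.
At $400.00/mo: n = ⌈−ln(1 − rB₀/P)/ln(1+r)⌉ = 66 payments (last $41.00); total interest = total paid − $18,392.00 = $7,649.00.
At $450.00/mo: 56 payments (last $21.05); total interest $6,379.05.
Payments saved = 66 − 56 = 10.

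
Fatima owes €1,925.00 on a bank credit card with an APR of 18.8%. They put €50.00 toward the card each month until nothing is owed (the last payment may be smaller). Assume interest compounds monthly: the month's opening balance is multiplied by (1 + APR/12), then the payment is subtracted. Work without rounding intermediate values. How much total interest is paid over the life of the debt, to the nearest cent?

Monthly rate r = 18.8%/12 = 1.56667% = 0.0156667.
Payoff takes n = ⌈−ln(1 − rB₀/P)/ln(1+r)⌉ = ⌈59.455⌉ = 60 payments; the last is €22.84.
Total paid = 59·€50.00 + €22.84 = €2,972.84.
Total interest = total paid − principal = €2,972.84 − €1,925.00 = €1,047.84.

€1,047.84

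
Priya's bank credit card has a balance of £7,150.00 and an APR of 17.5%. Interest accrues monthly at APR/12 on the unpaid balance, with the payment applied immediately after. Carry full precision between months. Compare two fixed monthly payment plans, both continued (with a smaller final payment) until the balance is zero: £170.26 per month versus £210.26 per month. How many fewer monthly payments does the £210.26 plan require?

18 fewer payments

Monthly rate r = 17.5%/12 = 1.45833% = 0.0145833.
At £170.26/mo: n = ⌈−ln(1 − rB₀/P)/ln(1+r)⌉ = 66 payments (last £79.86); total interest = total paid − £7,150.00 = £3,996.76.
At £210.26/mo: 48 payments (last £66.28); total interest £2,798.50.
Payments saved = 66 − 48 = 18.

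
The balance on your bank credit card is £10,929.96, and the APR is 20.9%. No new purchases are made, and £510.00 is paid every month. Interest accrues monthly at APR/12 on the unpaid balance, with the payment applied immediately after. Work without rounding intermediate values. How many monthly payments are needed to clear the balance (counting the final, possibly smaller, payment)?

28 months

Monthly rate r = 20.9%/12 = 1.74167% = 0.0174167.
Recurrence: B ← B·(1+r) − £510.00.
Month 1: interest £190.36; balance after payment £10,610.32.
Month 2: interest £184.80; balance after payment £10,285.12.
Closed form: n = −ln(1 − rB₀/P)/ln(1+r) = −ln(0.62674)/ln(1.01742) ≈ 27.059, so the balance reaches zero during payment 28.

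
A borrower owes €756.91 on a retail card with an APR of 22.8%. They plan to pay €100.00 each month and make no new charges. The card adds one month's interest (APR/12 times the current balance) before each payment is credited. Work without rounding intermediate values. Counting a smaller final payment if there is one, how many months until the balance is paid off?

Monthly rate r = 22.8%/12 = 1.9% = 0.019.
Recurrence: B ← B·(1+r) − €100.00.
Month 1: interest €14.38; balance after payment €671.29.
Month 2: interest €12.75; balance after payment €584.05.
Closed form: n = −ln(1 − rB₀/P)/ln(1+r) = −ln(0.85619)/ln(1.019) ≈ 8.249, so the balance reaches zero during payment 9.

9 payments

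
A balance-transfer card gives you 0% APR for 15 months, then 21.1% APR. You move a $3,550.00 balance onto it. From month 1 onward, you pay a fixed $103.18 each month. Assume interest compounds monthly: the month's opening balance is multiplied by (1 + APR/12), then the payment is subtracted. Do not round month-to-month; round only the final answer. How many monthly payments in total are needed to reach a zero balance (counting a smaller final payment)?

Promo months 1–15 at r₀ = 0%/12 = 0; months 16+ at r₁ = 21.1%/12 = 0.0175833.
After month 15 (no interest yet): B = $3,550.00 − 15·$103.18 = $2,002.30.
Then at r₁ with $103.18/mo: n₂ = −ln(1 − r₁·B/P)/ln(1+r₁) ≈ 23.94 → 24 more payments.

39 months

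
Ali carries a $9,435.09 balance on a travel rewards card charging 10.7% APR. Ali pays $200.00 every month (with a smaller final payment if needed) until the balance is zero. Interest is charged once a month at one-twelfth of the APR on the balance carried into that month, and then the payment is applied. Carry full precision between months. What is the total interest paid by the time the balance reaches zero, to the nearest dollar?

$2,863

Monthly rate r = 10.7%/12 = 0.891667% = 0.00891667.
Payoff takes n = ⌈−ln(1 − rB₀/P)/ln(1+r)⌉ = ⌈61.489⌉ = 62 payments; the last is $97.97.
Total paid = 61·$200.00 + $97.97 = $12,297.97.
Total interest = total paid − principal = $12,297.97 − $9,435.09 = $2,862.88.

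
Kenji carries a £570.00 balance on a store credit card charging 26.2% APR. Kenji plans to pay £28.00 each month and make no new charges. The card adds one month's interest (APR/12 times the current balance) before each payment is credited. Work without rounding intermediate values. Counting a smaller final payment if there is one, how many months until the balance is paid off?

Monthly rate r = 26.2%/12 = 2.18333% = 0.0218333.
Recurrence: B ← B·(1+r) − £28.00.
Month 1: interest £12.45; balance after payment £554.45.
Month 2: interest £12.11; balance after payment £538.55.
Closed form: n = −ln(1 − rB₀/P)/ln(1+r) = −ln(0.55554)/ln(1.02183) ≈ 27.216, so the balance reaches zero during payment 28.

28 payments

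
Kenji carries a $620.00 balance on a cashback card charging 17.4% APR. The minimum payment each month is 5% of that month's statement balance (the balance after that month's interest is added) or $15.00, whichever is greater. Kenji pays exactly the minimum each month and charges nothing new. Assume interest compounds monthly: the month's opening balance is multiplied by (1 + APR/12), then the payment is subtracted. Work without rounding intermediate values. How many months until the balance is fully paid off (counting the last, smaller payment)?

44 months

Monthly rate r = 17.4%/12 = 1.45% = 0.0145.
While 5% of the post-interest balance exceeds $15.00, each month B ← (B·(1+r))·(1 − 0.05), i.e. B shrinks by the factor (1+r)·0.95 = 0.96377.
This holds for months 1–21. Entering month 22 the balance is $285.68; 5% of the post-interest balance is now below $15.00, so the flat $15.00 minimum applies from here.
From month 22 a fixed $15.00 at rate r clears $285.68 in 23 more payments. Total: 21 + 23 = 44 months.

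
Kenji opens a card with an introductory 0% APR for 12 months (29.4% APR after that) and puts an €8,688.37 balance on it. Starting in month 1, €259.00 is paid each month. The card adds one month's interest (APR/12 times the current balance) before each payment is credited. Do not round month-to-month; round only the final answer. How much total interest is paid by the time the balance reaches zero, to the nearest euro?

Promo months 1–12 at r₀ = 0%/12 = 0; months 13+ at r₁ = 29.4%/12 = 0.0245.
After month 12 (no interest yet): B = €8,688.37 − 12·€259.00 = €5,580.37.
Then at r₁ with €259.00/mo: n₂ = −ln(1 − r₁·B/P)/ln(1+r₁) ≈ 31.01 → 32 more payments.
Total paid = 43·€259.00 + €1.75 = €11,138.75; interest = €11,138.75 − €8,688.37 = €2,450.38.

€2,450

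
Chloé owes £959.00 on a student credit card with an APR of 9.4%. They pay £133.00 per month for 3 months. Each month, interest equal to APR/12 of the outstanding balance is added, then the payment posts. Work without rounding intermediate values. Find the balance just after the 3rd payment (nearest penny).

Monthly rate r = 9.4%/12 = 0.783333% = 0.00783333.
Each month: B ← B·(1+r) − £133.00.
Month 1: interest £7.51; balance after payment £833.51.
Month 2: interest £6.53; balance after payment £707.04.
Month 3: interest £5.54; balance after payment £579.58.

£579.58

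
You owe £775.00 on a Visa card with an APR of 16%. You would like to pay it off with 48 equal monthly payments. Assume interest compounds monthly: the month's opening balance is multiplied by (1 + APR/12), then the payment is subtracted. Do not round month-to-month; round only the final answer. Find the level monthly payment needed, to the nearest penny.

£21.96

Monthly rate r = 16%/12 = 1.33333% = 0.0133333.
Level-payment amortization: P = B₀·r / (1 − (1+r)^(−n)) = 775.00·0.0133333 / (1 − 1.01333^(−48)).
Denominator 1 − (1+r)^(−48) = 0.470472873.
P = 10.3333 / 0.470472873 ≈ 21.96.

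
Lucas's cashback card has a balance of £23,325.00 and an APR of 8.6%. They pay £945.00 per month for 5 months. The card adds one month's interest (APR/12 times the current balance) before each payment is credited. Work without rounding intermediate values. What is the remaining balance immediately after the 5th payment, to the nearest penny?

£19,379.67

Monthly rate r = 8.6%/12 = 0.716667% = 0.00716667.
Each month: B ← B·(1+r) − £945.00.
Month 1: interest £167.16; balance after payment £22,547.16.
Month 2: interest £161.59; balance after payment £21,763.75.
Month 3: interest £155.97; balance after payment £20,974.72.
Month 4: interest £150.32; balance after payment £20,180.04.
Month 5: interest £144.62; balance after payment £19,379.67.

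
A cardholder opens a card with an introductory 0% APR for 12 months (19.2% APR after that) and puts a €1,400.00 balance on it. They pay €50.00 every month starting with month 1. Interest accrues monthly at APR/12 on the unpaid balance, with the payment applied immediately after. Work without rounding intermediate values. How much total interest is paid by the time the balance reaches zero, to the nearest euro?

€132

Promo months 1–12 at r₀ = 0%/12 = 0; months 13+ at r₁ = 19.2%/12 = 0.016.
After month 12 (no interest yet): B = €1,400.00 − 12·€50.00 = €800.00.
Then at r₁ with €50.00/mo: n₂ = −ln(1 − r₁·B/P)/ln(1+r₁) ≈ 18.63 → 19 more payments.
Total paid = 30·€50.00 + €31.57 = €1,531.57; interest = €1,531.57 − €1,400.00 = €131.57.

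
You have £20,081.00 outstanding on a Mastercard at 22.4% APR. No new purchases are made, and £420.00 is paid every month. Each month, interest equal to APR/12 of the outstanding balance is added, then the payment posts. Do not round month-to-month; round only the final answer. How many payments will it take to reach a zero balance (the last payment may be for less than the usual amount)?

Monthly rate r = 22.4%/12 = 1.86667% = 0.0186667.
Recurrence: B ← B·(1+r) − £420.00.
Month 1: interest £374.85; balance after payment £20,035.85.
Month 2: interest £374.00; balance after payment £19,989.85.
Closed form: n = −ln(1 − rB₀/P)/ln(1+r) = −ln(0.10751)/ln(1.01867) ≈ 120.585, so the balance reaches zero during payment 121.

121 payments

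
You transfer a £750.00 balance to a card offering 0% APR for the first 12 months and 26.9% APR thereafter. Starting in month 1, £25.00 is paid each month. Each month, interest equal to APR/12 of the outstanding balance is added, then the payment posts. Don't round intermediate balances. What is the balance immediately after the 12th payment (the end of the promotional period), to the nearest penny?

Promo months 1–12 at r₀ = 0%/12 = 0; months 13+ at r₁ = 26.9%/12 = 0.0224167.
After month 12 (no interest yet): B = £750.00 − 12·£25.00 = £450.00.

£450.00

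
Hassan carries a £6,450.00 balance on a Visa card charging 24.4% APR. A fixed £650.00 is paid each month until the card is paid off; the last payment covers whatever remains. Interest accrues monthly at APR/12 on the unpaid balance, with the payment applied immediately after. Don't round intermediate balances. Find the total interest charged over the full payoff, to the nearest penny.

£828.08

Monthly rate r = 24.4%/12 = 2.03333% = 0.0203333.
Payoff takes n = ⌈−ln(1 − rB₀/P)/ln(1+r)⌉ = ⌈11.195⌉ = 12 payments; the last is £128.08.
Total paid = 11·£650.00 + £128.08 = £7,278.08.
Total interest = total paid − principal = £7,278.08 − £6,450.00 = £828.08.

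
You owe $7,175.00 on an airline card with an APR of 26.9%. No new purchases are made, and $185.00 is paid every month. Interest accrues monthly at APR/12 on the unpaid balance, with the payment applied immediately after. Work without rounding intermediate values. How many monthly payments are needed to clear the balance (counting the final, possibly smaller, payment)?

Monthly rate r = 26.9%/12 = 2.24167% = 0.0224167.
Recurrence: B ← B·(1+r) − $185.00.
Month 1: interest $160.84; balance after payment $7,150.84.
Month 2: interest $160.30; balance after payment $7,126.14.
Closed form: n = −ln(1 − rB₀/P)/ln(1+r) = −ln(0.1306)/ln(1.02242) ≈ 91.823, so the balance reaches zero during payment 92.

92 months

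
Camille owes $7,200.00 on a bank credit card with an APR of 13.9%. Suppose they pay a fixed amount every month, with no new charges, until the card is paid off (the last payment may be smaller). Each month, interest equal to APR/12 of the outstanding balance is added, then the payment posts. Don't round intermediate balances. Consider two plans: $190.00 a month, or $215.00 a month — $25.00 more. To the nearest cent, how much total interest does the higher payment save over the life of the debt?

Monthly rate r = 13.9%/12 = 1.15833% = 0.0115833.
At $190.00/mo: n = ⌈−ln(1 − rB₀/P)/ln(1+r)⌉ = 51 payments (last $34.85); total interest = total paid − $7,200.00 = $2,334.85.
At $215.00/mo: 43 payments (last $134.09); total interest $1,964.09.
Interest saved = $2,334.85 − $1,964.09 = $370.76.

$370.76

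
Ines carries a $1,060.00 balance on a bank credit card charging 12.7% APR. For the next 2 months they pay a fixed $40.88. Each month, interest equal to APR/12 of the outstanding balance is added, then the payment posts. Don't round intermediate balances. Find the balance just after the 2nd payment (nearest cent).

$1,000.36

Monthly rate r = 12.7%/12 = 1.05833% = 0.0105833.
Each month: B ← B·(1+r) − $40.88.
Month 1: interest $11.22; balance after payment $1,030.34.
Month 2: interest $10.90; balance after payment $1,000.36.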